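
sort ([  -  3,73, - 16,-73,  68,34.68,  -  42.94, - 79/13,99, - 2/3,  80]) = [-73, - 42.94, - 16, - 79/13, - 3,  -  2/3,34.68,  68,73, 80,99 ] 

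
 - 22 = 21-43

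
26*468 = 12168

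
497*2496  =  1240512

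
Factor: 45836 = 2^2*7^1*1637^1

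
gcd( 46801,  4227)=1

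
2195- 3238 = -1043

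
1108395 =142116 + 966279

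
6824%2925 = 974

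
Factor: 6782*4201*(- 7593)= - 2^1*3^1 * 2531^1*3391^1*4201^1 = - 216333544926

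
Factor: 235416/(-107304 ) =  - 263^ ( - 1)*577^1 = - 577/263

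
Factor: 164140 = 2^2*5^1*29^1 * 283^1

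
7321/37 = 7321/37 = 197.86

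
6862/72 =3431/36  =  95.31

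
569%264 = 41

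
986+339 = 1325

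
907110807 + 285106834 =1192217641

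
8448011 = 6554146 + 1893865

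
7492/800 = 1873/200=9.37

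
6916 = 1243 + 5673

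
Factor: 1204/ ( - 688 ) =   -  2^( - 2)*7^1=- 7/4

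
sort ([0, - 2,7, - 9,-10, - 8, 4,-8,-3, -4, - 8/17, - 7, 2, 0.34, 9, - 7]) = [ - 10,- 9, - 8,-8,  -  7,-7, - 4, - 3,  -  2, -8/17, 0 , 0.34, 2, 4, 7, 9 ]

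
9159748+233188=9392936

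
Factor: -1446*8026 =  - 11605596= - 2^2*3^1*241^1*4013^1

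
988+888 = 1876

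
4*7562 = 30248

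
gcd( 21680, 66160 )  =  80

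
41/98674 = 41/98674= 0.00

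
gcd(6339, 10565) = 2113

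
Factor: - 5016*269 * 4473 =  - 6035436792 = - 2^3 * 3^3*7^1 * 11^1*19^1*71^1*269^1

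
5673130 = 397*14290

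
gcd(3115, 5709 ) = 1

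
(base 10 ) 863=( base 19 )278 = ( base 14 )459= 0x35f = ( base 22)1h5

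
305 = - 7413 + 7718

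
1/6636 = 1/6636 = 0.00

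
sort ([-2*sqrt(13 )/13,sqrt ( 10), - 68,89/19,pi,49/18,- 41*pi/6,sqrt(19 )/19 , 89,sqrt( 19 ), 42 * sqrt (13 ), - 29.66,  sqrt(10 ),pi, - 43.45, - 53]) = [ - 68, - 53, - 43.45, -29.66,-41*pi/6, - 2*sqrt( 13) /13,sqrt(19 )/19,49/18, pi, pi, sqrt(10),sqrt( 10),sqrt (19) , 89/19, 89,42*sqrt(13)]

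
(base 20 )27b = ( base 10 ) 951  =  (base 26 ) 1AF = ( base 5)12301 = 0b1110110111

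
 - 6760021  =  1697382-8457403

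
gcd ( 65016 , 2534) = 14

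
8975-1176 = 7799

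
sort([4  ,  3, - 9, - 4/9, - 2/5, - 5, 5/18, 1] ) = [ - 9, - 5,  -  4/9, - 2/5,5/18,1, 3, 4]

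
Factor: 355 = 5^1*71^1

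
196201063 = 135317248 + 60883815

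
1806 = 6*301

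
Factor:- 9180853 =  - 11^1*834623^1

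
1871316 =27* 69308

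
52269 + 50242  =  102511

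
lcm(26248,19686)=78744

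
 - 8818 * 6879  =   - 60659022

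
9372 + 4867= 14239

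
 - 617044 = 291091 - 908135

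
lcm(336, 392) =2352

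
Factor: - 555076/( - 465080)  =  2^( - 1)*5^(-1 )*7^(- 1 )*11^( - 1)*919^1=   919/770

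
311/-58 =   -  311/58 = - 5.36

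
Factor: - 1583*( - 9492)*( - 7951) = - 2^2*3^1*7^1*113^1 * 1583^1*7951^1 = - 119470422036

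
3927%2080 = 1847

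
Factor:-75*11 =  - 825= -3^1*5^2*11^1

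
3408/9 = 378 + 2/3 = 378.67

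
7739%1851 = 335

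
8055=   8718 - 663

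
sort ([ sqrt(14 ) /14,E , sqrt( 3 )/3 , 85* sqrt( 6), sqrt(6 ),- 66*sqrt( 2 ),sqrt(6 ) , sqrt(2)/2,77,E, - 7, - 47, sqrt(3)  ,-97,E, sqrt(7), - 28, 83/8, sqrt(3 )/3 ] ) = [ - 97, - 66*sqrt( 2 ),- 47, - 28,  -  7 , sqrt ( 14) /14,sqrt( 3 ) /3, sqrt( 3)/3, sqrt (2)/2 , sqrt(3 ), sqrt (6 ),sqrt( 6),  sqrt ( 7 )  ,  E,E,E,83/8,77 , 85 * sqrt(6 )]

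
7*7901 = 55307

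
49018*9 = 441162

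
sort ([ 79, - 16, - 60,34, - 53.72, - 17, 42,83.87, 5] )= [ - 60, - 53.72, - 17, - 16 , 5, 34, 42,79,  83.87]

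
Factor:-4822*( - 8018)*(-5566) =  - 215197122536 = - 2^3*11^2*19^1 * 23^1 * 211^1 * 2411^1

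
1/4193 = 1/4193 = 0.00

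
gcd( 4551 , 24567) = 3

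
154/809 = 154/809 = 0.19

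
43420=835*52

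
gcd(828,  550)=2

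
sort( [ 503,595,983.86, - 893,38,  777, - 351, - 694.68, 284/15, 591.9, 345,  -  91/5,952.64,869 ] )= [ - 893, - 694.68,  -  351, - 91/5,284/15,38,345,503,591.9,595, 777, 869,952.64, 983.86] 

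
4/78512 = 1/19628 = 0.00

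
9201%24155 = 9201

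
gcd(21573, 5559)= 51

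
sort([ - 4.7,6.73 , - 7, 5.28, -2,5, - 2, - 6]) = [ - 7, - 6, - 4.7, - 2, - 2,5,5.28, 6.73]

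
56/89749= 56/89749 = 0.00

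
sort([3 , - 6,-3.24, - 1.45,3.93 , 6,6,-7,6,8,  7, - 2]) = [ - 7,-6 , - 3.24, - 2, - 1.45,3, 3.93,6, 6 , 6,7, 8]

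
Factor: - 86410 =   -  2^1*5^1  *  8641^1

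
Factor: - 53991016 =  - 2^3*2131^1*3167^1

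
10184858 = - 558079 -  -10742937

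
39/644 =39/644 =0.06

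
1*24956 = 24956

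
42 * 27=1134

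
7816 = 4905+2911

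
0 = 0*9769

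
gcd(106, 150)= 2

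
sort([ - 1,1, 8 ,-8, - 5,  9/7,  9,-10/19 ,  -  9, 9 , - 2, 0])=[ - 9, -8,  -  5, - 2, - 1 , - 10/19,  0,1,  9/7,8, 9, 9 ]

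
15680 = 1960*8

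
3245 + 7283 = 10528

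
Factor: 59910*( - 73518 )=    - 2^2*3^2*5^1 *1997^1*12253^1= - 4404463380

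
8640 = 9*960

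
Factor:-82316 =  - 2^2*13^1 * 1583^1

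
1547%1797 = 1547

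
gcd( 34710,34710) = 34710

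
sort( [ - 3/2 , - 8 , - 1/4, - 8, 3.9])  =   [  -  8,  -  8, - 3/2, - 1/4, 3.9 ] 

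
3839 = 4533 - 694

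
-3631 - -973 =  - 2658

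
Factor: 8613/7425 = 29/25 = 5^ ( - 2 )*29^1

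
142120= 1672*85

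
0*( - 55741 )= 0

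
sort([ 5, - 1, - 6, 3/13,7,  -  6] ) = [ - 6, - 6, - 1,3/13,5,7 ]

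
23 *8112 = 186576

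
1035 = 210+825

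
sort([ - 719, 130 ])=[ - 719, 130 ] 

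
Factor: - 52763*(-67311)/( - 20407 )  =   - 3^5*19^1*277^1*2777^1 * 20407^( - 1) = - 3551530293/20407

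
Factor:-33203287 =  - 13^1*  2554099^1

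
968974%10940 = 6254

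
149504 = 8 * 18688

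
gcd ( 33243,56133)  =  21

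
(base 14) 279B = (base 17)173a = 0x1B55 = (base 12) 4071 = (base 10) 6997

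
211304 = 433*488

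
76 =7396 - 7320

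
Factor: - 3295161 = - 3^4*17^1*2393^1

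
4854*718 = 3485172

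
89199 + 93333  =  182532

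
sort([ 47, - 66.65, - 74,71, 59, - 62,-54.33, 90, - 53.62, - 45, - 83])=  [ - 83, - 74,  -  66.65, - 62, - 54.33, - 53.62, -45, 47,  59,71, 90] 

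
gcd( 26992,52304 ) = 112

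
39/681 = 13/227= 0.06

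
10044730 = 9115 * 1102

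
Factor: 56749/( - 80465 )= - 67/95=- 5^( - 1 )*19^( - 1)*67^1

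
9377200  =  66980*140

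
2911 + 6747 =9658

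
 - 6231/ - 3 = 2077/1= 2077.00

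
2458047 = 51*48197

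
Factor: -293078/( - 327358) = 146539/163679 = 146539^1*163679^( - 1)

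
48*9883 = 474384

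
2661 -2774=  - 113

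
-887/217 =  - 887/217  =  - 4.09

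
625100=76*8225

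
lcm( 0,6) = 0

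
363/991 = 363/991 = 0.37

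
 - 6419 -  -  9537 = 3118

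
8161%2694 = 79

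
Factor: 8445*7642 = 64536690 =2^1* 3^1 * 5^1*563^1*  3821^1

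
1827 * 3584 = 6547968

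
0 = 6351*0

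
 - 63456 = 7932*( -8) 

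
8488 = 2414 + 6074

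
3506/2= 1753=1753.00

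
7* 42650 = 298550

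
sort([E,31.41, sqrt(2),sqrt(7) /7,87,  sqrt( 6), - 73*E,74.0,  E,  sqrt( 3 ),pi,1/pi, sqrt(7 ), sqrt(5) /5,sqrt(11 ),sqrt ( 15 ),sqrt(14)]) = [ - 73 * E, 1/pi,sqrt(7)/7,sqrt( 5 ) /5 , sqrt( 2),sqrt( 3),sqrt (6),sqrt(7 ),E,E,pi,sqrt( 11),sqrt(14),sqrt ( 15 ) , 31.41,74.0,87]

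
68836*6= 413016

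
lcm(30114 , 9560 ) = 602280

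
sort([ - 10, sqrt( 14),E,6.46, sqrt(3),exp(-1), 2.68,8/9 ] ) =[ - 10, exp( - 1),8/9, sqrt(3 ), 2.68 , E, sqrt( 14), 6.46]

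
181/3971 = 181/3971 = 0.05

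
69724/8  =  17431/2 = 8715.50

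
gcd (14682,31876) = 2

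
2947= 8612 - 5665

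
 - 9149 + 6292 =-2857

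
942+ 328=1270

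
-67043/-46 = 1457 + 21/46 = 1457.46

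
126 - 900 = -774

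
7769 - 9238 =-1469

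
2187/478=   4 + 275/478 = 4.58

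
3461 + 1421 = 4882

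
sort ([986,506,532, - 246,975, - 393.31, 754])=[ - 393.31, - 246, 506, 532,754,975,986]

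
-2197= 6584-8781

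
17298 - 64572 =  -47274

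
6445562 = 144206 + 6301356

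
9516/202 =4758/101 = 47.11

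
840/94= 420/47 = 8.94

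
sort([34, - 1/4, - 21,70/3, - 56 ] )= [ - 56,-21, - 1/4,70/3, 34 ]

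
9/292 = 9/292  =  0.03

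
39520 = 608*65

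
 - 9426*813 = -7663338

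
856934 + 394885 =1251819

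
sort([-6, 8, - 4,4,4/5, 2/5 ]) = [-6,-4, 2/5, 4/5,  4, 8]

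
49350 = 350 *141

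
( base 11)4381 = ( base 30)6CG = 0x1690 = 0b1011010010000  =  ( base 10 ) 5776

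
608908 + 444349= 1053257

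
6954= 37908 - 30954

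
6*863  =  5178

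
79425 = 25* 3177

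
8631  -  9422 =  -791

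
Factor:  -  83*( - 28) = 2324 = 2^2*7^1*83^1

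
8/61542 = 4/30771 = 0.00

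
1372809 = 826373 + 546436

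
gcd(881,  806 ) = 1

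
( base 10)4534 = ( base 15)1524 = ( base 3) 20012221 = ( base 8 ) 10666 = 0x11b6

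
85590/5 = 17118 = 17118.00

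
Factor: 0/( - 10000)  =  0^1 = 0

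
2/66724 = 1/33362 = 0.00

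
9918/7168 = 1+1375/3584 = 1.38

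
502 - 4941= -4439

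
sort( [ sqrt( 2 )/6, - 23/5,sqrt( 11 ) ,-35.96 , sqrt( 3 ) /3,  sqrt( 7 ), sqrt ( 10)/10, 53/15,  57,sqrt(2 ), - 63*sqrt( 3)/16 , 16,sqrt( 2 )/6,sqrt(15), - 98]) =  [-98,  -  35.96 , - 63*sqrt( 3)/16, - 23/5,sqrt( 2 )/6, sqrt( 2 ) /6,sqrt(10)/10,  sqrt( 3) /3,sqrt( 2 ), sqrt( 7 ),sqrt( 11 ), 53/15, sqrt ( 15 ), 16, 57 ] 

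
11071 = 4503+6568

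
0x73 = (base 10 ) 115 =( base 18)67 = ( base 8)163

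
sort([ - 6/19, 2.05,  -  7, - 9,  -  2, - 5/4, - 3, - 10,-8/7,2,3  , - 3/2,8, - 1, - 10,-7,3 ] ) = [ - 10,-10, - 9 ,-7, - 7, - 3, -2, - 3/2, -5/4, - 8/7, - 1, - 6/19,2,2.05,3,3,8]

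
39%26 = 13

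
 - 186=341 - 527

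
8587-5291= 3296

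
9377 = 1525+7852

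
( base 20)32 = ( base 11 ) 57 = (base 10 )62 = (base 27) 28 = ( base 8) 76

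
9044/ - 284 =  - 32+11/71 = -  31.85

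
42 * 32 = 1344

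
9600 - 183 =9417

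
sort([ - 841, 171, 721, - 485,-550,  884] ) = [-841, - 550  ,- 485,171,721,884]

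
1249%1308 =1249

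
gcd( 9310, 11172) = 1862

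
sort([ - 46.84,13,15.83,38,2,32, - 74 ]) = [ - 74, - 46.84, 2, 13,15.83, 32,38 ]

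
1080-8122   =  -7042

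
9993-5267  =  4726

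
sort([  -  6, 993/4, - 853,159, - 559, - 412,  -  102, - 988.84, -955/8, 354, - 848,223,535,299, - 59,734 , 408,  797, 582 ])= [-988.84,  -  853, - 848,-559 , - 412, - 955/8 ,  -  102, - 59, -6,159 , 223,993/4,299,354,408,535,582,  734,  797]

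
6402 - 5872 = 530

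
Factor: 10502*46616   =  2^4 * 59^1 * 89^1 * 5827^1 = 489561232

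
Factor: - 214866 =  - 2^1*3^3 * 23^1*173^1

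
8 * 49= 392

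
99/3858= 33/1286 = 0.03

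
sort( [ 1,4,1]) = [1, 1,4] 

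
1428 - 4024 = - 2596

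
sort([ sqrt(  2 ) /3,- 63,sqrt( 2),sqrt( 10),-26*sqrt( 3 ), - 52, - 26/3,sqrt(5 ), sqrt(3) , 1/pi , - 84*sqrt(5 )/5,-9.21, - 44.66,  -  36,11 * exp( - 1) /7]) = [-63,-52, - 26 *sqrt( 3),-44.66,  -  84 * sqrt(5) /5,-36,- 9.21, - 26/3 , 1/pi,sqrt( 2)/3,11 * exp (- 1)/7,sqrt( 2 ), sqrt (3 ) , sqrt(5), sqrt( 10 ) ]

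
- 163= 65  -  228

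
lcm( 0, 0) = 0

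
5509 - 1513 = 3996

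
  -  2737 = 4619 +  - 7356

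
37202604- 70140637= - 32938033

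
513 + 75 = 588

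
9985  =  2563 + 7422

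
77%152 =77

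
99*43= 4257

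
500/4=125  =  125.00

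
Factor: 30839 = 30839^1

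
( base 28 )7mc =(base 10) 6116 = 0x17E4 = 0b1011111100100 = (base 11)4660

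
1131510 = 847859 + 283651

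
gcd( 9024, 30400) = 64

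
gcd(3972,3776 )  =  4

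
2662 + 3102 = 5764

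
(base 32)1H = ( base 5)144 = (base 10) 49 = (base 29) 1K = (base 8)61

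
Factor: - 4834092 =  - 2^2*3^1*97^1*4153^1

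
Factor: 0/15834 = 0^1 = 0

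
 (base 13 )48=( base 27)26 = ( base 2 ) 111100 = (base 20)30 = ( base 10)60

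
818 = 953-135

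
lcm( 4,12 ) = 12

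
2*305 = 610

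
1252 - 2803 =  - 1551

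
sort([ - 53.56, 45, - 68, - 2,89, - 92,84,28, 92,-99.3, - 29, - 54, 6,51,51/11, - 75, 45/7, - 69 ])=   [ - 99.3,  -  92,  -  75, - 69, - 68, - 54,-53.56, -29, - 2,51/11,6,45/7, 28, 45 , 51, 84,  89,92]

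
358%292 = 66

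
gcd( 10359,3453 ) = 3453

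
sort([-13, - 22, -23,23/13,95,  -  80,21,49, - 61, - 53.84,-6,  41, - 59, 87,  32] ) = [ - 80, - 61, - 59,-53.84, - 23, - 22, -13,-6,23/13, 21, 32,41,49 , 87,95]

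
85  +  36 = 121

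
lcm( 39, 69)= 897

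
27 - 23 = 4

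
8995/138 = 8995/138 = 65.18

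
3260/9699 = 3260/9699 = 0.34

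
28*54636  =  1529808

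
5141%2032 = 1077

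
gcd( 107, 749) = 107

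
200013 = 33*6061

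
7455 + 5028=12483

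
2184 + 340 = 2524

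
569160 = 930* 612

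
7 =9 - 2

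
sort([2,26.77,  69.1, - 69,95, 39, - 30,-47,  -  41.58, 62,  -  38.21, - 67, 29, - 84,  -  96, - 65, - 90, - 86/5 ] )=[  -  96,  -  90, - 84, - 69, - 67 ,- 65, - 47 ,  -  41.58,  -  38.21,-30,- 86/5, 2,26.77,29, 39,62, 69.1,95]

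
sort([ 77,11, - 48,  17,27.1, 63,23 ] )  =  [ - 48, 11, 17,23, 27.1 , 63,77] 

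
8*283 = 2264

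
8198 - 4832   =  3366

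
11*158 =1738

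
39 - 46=  -  7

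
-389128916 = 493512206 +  - 882641122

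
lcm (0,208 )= 0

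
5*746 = 3730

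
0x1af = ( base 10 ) 431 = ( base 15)1db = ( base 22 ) jd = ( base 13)272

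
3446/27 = 127 + 17/27=127.63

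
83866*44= 3690104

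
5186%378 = 272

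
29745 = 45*661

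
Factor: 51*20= 1020 = 2^2*3^1*5^1*17^1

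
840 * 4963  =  4168920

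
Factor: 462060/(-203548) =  - 3^2  *  5^1*17^1*337^(-1 ) = - 765/337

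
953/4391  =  953/4391  =  0.22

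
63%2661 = 63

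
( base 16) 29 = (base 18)25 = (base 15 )2b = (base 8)51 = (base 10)41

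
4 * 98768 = 395072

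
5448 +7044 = 12492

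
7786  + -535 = 7251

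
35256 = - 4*( - 8814) 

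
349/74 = 4 + 53/74 =4.72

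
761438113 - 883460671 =- 122022558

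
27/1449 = 3/161 = 0.02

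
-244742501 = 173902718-418645219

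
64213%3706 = 1211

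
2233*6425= 14347025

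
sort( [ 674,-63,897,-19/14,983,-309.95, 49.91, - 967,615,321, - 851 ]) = [ - 967, - 851, - 309.95, - 63, - 19/14, 49.91,321,  615,674,897, 983 ]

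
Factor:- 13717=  - 11^1*29^1*43^1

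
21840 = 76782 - 54942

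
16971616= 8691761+8279855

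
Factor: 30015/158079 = 15/79 = 3^1*5^1 * 79^( - 1) 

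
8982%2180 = 262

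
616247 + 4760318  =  5376565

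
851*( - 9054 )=  -  7704954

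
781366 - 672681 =108685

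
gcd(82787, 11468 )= 1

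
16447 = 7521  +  8926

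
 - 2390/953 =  - 2390/953 =- 2.51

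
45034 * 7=315238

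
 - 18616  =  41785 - 60401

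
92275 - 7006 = 85269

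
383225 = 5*76645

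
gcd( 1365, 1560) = 195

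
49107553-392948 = 48714605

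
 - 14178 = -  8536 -5642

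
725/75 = 9+2/3 = 9.67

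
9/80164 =9/80164 = 0.00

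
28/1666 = 2/119  =  0.02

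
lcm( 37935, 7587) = 37935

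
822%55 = 52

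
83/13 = 6 + 5/13 = 6.38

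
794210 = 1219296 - 425086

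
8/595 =8/595=0.01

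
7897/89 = 7897/89 = 88.73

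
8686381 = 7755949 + 930432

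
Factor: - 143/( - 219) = 3^( - 1)*11^1*13^1 * 73^(  -  1 ) 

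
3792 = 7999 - 4207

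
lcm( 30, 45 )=90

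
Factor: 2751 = 3^1 * 7^1 * 131^1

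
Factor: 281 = 281^1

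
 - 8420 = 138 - 8558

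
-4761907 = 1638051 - 6399958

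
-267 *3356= - 896052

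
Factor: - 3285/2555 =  -9/7 = - 3^2*7^( - 1 ) 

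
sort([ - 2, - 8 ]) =[- 8, - 2]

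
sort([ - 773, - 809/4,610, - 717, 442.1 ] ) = [ - 773,- 717 , - 809/4,442.1,610]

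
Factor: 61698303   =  3^2*373^1*18379^1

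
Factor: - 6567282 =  - 2^1*3^2 *23^1*29^1*547^1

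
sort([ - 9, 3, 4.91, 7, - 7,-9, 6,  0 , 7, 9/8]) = [-9,-9,-7, 0,9/8, 3, 4.91,6, 7,7 ]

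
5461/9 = 606+7/9 =606.78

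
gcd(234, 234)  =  234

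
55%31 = 24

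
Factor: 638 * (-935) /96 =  - 2^( - 4 ) * 3^(-1 )*5^1* 11^2*17^1*29^1   =  -298265/48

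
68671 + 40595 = 109266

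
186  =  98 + 88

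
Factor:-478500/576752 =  - 375/452=- 2^( - 2 )*3^1*5^3*113^( - 1 )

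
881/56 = 15 + 41/56 = 15.73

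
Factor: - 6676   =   - 2^2* 1669^1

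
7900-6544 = 1356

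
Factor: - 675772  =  - 2^2*168943^1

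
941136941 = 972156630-31019689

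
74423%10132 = 3499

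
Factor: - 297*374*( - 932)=103524696 = 2^3*3^3 *11^2 *17^1*233^1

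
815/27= 30+5/27 = 30.19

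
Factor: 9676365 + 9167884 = 31^2*19609^1=18844249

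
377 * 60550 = 22827350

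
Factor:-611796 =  - 2^2*3^1*17^1*2999^1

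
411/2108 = 411/2108=0.19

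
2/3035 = 2/3035= 0.00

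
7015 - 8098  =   - 1083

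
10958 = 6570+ 4388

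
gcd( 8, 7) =1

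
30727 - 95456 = -64729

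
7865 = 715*11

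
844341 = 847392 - 3051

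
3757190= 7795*482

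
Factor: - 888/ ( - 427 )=2^3 * 3^1 * 7^( - 1) * 37^1*  61^( - 1)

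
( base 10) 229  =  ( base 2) 11100101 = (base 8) 345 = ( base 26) 8l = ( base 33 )6V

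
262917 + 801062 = 1063979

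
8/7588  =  2/1897  =  0.00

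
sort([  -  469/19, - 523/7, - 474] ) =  [ -474, - 523/7,-469/19] 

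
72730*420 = 30546600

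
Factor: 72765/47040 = 99/64 = 2^ ( - 6 )*3^2*11^1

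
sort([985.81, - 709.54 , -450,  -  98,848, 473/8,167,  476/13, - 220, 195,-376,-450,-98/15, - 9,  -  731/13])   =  [-709.54,-450 , - 450,-376,-220,-98,-731/13,-9, - 98/15,  476/13,473/8, 167,195, 848,985.81] 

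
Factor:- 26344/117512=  -89^1*397^(-1 ) = - 89/397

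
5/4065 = 1/813 = 0.00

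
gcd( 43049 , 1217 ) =1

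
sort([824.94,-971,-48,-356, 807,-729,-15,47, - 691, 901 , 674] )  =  [ - 971 ,-729, - 691, - 356, - 48, - 15,47, 674,  807,824.94, 901]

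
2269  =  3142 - 873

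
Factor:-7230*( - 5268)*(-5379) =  - 2^3*3^3*5^1*11^1*163^1*241^1* 439^1 = - 204873415560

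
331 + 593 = 924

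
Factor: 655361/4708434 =2^ (  -  1 )*3^( - 1)*7^1*227^ ( - 1) * 251^1*373^1 * 3457^( - 1) 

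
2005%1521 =484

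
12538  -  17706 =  - 5168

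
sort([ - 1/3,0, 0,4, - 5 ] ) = [-5, - 1/3, 0, 0, 4 ]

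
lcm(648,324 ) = 648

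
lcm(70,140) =140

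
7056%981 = 189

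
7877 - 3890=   3987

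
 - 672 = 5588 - 6260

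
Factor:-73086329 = -787^1*92867^1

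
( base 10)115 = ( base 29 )3S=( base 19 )61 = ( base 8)163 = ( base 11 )a5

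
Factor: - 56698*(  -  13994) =793431812= 2^2 * 6997^1*28349^1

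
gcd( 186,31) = 31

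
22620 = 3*7540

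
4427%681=341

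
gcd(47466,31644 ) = 15822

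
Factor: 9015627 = 3^1*17^1*176777^1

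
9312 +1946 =11258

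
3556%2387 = 1169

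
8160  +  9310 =17470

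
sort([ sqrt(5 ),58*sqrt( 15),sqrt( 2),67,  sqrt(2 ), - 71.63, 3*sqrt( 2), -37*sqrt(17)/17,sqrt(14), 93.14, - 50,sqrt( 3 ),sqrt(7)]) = [ -71.63, - 50,  -  37 * sqrt( 17 ) /17,sqrt ( 2 ),sqrt(2),sqrt( 3 ),sqrt( 5 ), sqrt( 7 ),sqrt ( 14 ),3* sqrt (2 ) , 67, 93.14,58*sqrt (15)]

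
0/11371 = 0 = 0.00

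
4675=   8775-4100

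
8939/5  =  8939/5 =1787.80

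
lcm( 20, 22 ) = 220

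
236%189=47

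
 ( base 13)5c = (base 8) 115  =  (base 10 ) 77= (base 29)2j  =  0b1001101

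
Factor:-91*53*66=  -  318318= - 2^1*3^1* 7^1*11^1 * 13^1*53^1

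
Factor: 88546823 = 5683^1*15581^1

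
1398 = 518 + 880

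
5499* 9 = 49491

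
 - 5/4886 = -5/4886=-0.00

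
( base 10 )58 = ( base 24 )2A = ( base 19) 31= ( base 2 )111010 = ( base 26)26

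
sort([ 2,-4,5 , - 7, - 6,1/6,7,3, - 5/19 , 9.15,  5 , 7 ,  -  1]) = [ - 7, - 6, - 4, - 1 , - 5/19 , 1/6, 2 , 3,5 , 5, 7,7, 9.15 ] 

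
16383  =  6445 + 9938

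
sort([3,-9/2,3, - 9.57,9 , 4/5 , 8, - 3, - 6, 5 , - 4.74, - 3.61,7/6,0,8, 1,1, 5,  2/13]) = [ - 9.57, - 6, - 4.74, - 9/2,-3.61, - 3,0,2/13 , 4/5,1,1,7/6, 3,3,5 , 5,8, 8, 9]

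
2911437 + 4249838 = 7161275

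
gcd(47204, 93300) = 4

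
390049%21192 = 8593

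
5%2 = 1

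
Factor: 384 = 2^7*3^1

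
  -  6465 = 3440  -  9905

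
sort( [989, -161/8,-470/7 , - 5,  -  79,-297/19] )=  [-79,  -  470/7, - 161/8 , - 297/19, - 5,989] 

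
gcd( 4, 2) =2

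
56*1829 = 102424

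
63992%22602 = 18788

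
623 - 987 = - 364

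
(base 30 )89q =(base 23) e3l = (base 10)7496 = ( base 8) 16510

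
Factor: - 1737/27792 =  - 1/16=- 2^( - 4)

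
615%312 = 303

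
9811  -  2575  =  7236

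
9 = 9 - 0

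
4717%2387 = 2330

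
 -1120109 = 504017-1624126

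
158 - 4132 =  -3974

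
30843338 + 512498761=543342099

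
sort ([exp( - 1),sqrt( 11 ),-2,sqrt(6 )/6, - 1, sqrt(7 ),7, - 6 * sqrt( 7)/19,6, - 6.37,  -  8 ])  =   [ -8 , - 6.37,-2, - 1,-6 * sqrt( 7) /19, exp( - 1), sqrt( 6) /6,sqrt(7), sqrt(11 ), 6,7 ]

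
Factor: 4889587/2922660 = 2^( - 2)*3^(-2)*5^(- 1 )*13^ (-1)  *37^1 *1249^(  -  1 ) * 132151^1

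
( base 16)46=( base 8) 106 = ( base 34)22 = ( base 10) 70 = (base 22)34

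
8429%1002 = 413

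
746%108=98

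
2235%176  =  123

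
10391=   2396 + 7995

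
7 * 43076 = 301532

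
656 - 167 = 489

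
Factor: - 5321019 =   -  3^1 * 11^1 * 383^1*421^1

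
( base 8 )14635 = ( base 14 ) 2565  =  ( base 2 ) 1100110011101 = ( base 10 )6557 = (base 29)7N3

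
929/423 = 2 + 83/423 = 2.20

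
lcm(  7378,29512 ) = 29512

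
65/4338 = 65/4338 = 0.01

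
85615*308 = 26369420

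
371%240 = 131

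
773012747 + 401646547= 1174659294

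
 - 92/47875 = -92/47875  =  - 0.00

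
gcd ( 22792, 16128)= 56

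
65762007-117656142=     -  51894135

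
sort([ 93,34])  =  [ 34, 93 ] 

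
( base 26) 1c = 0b100110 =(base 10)38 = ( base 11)35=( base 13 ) 2c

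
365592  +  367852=733444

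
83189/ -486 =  - 83189/486 = -  171.17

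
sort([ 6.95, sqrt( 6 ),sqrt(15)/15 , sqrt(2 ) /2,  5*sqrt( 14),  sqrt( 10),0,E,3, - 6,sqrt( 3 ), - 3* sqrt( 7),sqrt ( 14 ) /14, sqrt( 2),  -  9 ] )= [ - 9,  -  3 * sqrt(7 ),  -  6,0,sqrt( 15)/15 , sqrt(14) /14,sqrt( 2)/2, sqrt (2),sqrt( 3),sqrt(6), E,3,sqrt( 10 ),6.95, 5* sqrt( 14) ]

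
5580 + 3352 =8932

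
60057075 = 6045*9935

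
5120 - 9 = 5111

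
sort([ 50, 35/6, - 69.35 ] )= [-69.35, 35/6, 50]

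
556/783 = 556/783  =  0.71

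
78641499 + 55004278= 133645777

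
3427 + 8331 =11758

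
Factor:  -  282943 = -523^1*541^1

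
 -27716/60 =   -  6929/15 = - 461.93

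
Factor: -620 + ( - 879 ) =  -1499 = - 1499^1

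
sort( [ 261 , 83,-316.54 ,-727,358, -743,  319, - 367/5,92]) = [ - 743,  -  727,-316.54,-367/5,83, 92,261,319,358 ] 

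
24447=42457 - 18010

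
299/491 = 299/491= 0.61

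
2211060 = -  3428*( - 645 )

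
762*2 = 1524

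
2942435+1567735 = 4510170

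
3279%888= 615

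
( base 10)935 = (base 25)1ca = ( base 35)QP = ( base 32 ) T7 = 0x3a7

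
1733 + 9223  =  10956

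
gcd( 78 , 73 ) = 1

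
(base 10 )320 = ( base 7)635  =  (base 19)GG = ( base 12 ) 228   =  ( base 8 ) 500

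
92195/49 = 92195/49= 1881.53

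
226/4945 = 226/4945 = 0.05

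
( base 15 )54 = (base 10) 79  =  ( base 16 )4F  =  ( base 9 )87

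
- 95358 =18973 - 114331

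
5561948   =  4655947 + 906001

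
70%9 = 7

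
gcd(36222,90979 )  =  1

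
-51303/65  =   - 790 + 47/65 = - 789.28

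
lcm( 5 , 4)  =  20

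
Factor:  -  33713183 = -7^1 * 4816169^1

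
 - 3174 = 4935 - 8109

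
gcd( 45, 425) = 5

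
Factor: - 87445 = -5^1*17489^1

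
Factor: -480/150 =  - 2^4* 5^( - 1 ) = - 16/5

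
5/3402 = 5/3402 = 0.00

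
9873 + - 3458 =6415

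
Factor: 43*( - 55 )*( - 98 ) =2^1*5^1*7^2 * 11^1*43^1= 231770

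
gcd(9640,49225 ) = 5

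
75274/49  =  75274/49 = 1536.20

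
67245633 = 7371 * 9123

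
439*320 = 140480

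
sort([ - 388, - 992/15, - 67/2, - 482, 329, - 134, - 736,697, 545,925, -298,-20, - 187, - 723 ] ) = [ - 736, - 723, - 482, - 388, - 298, - 187, - 134 , - 992/15, - 67/2, - 20, 329,545,697,925 ] 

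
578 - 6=572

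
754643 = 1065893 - 311250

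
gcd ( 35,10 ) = 5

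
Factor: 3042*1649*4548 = 2^3*3^3*13^2 * 17^1*97^1 * 379^1 = 22813941384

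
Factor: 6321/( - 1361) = -3^1*7^2*43^1  *1361^(-1 ) 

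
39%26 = 13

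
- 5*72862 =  -364310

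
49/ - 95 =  - 49/95 = - 0.52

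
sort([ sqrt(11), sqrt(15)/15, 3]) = [ sqrt(15)/15, 3, sqrt(11)]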